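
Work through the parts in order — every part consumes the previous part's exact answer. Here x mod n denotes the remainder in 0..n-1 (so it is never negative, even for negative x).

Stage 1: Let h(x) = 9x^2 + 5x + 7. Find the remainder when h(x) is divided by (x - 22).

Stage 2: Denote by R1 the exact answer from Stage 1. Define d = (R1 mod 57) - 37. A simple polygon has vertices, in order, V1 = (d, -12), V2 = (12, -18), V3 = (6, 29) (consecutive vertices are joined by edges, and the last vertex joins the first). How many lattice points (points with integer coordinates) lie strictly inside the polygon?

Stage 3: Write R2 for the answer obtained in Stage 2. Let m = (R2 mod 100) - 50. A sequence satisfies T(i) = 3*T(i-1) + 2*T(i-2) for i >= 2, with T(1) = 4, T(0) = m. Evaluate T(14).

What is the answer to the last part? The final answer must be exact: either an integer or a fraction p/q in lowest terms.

396690012

Stage 1: remainder = value at the root: 9*(22)^2 + 5*(22)^1 + 7 = (4356) + (110) + (7) = 4473; answer 4473
Stage 2: R1 = 4473; d = -10; cross terms: (-10*-18 - 12*-12)=324, (12*29 - 6*-18)=456, (6*-12 - -10*29)=218; twice the area = |998| = 998; area = 499; boundary points = 2 + 1 + 1 = 4; strictly interior points = area - boundary/2 + 1 = 498; answer 498
Stage 3: R2 = 498; m = 48; T(2) = 3*(4) + 2*(48) = 108; iterating: T(2)=108, T(3)=332, T(4)=1212, T(5)=4300, T(6)=15324, T(7)=54572, T(8)=194364, T(9)=692236, T(10)=2465436, T(11)=8780780, T(12)=31273212, T(13)=111381196, T(14)=396690012; answer 396690012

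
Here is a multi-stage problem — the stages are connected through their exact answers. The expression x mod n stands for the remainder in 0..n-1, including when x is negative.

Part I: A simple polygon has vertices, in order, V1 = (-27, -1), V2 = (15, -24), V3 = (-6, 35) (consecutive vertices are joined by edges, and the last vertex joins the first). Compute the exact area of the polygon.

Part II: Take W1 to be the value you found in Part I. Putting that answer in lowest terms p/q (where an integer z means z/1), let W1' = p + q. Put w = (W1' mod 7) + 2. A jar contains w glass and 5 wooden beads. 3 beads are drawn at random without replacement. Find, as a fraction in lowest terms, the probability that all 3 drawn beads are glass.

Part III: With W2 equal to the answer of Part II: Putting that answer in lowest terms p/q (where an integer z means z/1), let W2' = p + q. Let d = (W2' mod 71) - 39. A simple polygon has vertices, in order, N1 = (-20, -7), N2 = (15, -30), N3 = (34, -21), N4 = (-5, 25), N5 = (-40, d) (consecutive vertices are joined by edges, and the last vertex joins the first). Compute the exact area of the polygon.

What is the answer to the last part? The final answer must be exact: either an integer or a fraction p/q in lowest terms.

Part I: cross terms: (-27*-24 - 15*-1)=663, (15*35 - -6*-24)=381, (-6*-1 - -27*35)=951; twice the area = |1995| = 1995; area = 1995/2; answer 1995/2
Part II: W1 = 1995/2; threaded value p + q = 1997; w = 4; total draws C(9,3) = 84; favorable C(4,3) = 4; P = 1/21; answer 1/21
Part III: W2 = 1/21; threaded value p + q = 22; d = -17; cross terms: (-20*-30 - 15*-7)=705, (15*-21 - 34*-30)=705, (34*25 - -5*-21)=745, (-5*-17 - -40*25)=1085, (-40*-7 - -20*-17)=-60; twice the area = |3180| = 3180; area = 1590; answer 1590

1590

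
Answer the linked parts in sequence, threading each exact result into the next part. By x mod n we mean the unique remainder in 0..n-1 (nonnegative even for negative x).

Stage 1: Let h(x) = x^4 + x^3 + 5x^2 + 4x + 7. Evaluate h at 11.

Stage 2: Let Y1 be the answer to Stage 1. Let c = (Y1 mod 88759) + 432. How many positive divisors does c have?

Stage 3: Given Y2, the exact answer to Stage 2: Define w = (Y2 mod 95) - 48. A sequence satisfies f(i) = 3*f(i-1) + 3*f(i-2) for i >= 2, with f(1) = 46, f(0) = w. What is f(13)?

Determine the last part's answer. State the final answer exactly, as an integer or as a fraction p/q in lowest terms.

127789326

Stage 1: 1*(11)^4 + 1*(11)^3 + 5*(11)^2 + 4*(11)^1 + 7 = (14641) + (1331) + (605) + (44) + (7) = 16628; answer 16628
Stage 2: Y1 = 16628; c = 17060; 17060 = 2^2 * 5 * 853; number of divisors = (2+1) * (1+1) * (1+1) = 12; answer 12
Stage 3: Y2 = 12; w = -36; f(2) = 3*(46) + 3*(-36) = 30; iterating: f(2)=30, f(3)=228, f(4)=774, f(5)=3006, f(6)=11340, f(7)=43038, f(8)=163134, f(9)=618516, f(10)=2344950, f(11)=8890398, f(12)=33706044, f(13)=127789326; answer 127789326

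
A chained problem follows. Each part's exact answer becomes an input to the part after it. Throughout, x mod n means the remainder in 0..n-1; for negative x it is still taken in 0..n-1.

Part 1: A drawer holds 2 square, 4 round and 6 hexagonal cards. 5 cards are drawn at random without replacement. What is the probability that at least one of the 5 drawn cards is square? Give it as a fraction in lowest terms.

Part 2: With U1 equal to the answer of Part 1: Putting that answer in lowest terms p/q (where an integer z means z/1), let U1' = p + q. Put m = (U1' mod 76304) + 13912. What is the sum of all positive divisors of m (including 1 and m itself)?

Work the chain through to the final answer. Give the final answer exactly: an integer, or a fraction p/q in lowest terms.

Part 1: total draws C(12,5) = 792; complement C(10,5) = 252; favorable 792 - 252 = 540; P = 15/22; answer 15/22
Part 2: U1 = 15/22; threaded value p + q = 37; m = 13949; 13949 = 13 * 29 * 37; sigma = (1 + 13) * (1 + 29) * (1 + 37) = 14 * 30 * 38 = 15960; answer 15960

15960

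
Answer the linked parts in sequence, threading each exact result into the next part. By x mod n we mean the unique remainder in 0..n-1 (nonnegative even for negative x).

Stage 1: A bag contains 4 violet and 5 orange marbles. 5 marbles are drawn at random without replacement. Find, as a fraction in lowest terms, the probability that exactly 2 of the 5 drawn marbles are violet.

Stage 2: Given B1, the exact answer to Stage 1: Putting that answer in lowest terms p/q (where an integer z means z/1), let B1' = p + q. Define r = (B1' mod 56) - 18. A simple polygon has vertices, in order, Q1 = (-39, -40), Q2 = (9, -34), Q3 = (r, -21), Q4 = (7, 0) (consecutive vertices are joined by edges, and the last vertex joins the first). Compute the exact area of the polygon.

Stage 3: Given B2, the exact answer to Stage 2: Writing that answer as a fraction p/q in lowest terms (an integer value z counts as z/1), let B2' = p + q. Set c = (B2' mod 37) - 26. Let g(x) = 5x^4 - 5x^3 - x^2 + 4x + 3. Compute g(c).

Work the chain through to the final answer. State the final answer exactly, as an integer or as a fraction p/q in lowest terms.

Stage 1: total draws C(9,5) = 126; favorable C(4,2)*C(5,3) = 60; P = 10/21; answer 10/21
Stage 2: B1 = 10/21; threaded value p + q = 31; r = 13; cross terms: (-39*-34 - 9*-40)=1686, (9*-21 - 13*-34)=253, (13*0 - 7*-21)=147, (7*-40 - -39*0)=-280; twice the area = |1806| = 1806; area = 903; answer 903
Stage 3: B2 = 903; threaded value p + q = 904; c = -10; 5*(-10)^4 - 5*(-10)^3 - 1*(-10)^2 + 4*(-10)^1 + 3 = (50000) + (5000) + (-100) + (-40) + (3) = 54863; answer 54863

54863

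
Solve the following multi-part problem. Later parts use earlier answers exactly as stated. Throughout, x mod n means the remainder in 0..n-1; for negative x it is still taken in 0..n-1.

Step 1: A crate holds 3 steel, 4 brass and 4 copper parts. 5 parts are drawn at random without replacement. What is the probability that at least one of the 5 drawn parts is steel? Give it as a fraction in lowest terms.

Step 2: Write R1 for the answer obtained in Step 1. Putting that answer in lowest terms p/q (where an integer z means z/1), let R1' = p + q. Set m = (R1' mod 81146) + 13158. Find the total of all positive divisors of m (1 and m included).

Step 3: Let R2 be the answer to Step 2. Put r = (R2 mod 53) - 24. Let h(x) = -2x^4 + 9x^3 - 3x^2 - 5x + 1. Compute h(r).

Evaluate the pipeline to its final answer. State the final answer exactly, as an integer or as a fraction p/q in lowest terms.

Step 1: total draws C(11,5) = 462; complement C(8,5) = 56; favorable 462 - 56 = 406; P = 29/33; answer 29/33
Step 2: R1 = 29/33; threaded value p + q = 62; m = 13220; 13220 = 2^2 * 5 * 661; sigma = (1 + 2 + 4) * (1 + 5) * (1 + 661) = 7 * 6 * 662 = 27804; answer 27804
Step 3: R2 = 27804; r = 8; -2*(8)^4 + 9*(8)^3 - 3*(8)^2 - 5*(8)^1 + 1 = (-8192) + (4608) + (-192) + (-40) + (1) = -3815; answer -3815

-3815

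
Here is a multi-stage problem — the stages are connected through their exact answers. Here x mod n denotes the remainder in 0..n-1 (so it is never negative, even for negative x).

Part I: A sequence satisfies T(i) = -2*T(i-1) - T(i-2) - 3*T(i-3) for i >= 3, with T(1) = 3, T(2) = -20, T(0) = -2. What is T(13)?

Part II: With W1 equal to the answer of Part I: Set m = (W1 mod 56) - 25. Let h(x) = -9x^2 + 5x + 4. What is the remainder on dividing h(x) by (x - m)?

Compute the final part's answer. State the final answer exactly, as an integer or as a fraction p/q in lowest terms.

Part I: T(3) = -2*(-20) - 1*(3) - 3*(-2) = 43; iterating: T(3)=43, T(4)=-75, T(5)=167, T(6)=-388, T(7)=834, T(8)=-1781, T(9)=3892, T(10)=-8505, T(11)=18461, T(12)=-40093, T(13)=87240; answer 87240
Part II: W1 = 87240; m = 23; remainder = value at the root: -9*(23)^2 + 5*(23)^1 + 4 = (-4761) + (115) + (4) = -4642; answer -4642

-4642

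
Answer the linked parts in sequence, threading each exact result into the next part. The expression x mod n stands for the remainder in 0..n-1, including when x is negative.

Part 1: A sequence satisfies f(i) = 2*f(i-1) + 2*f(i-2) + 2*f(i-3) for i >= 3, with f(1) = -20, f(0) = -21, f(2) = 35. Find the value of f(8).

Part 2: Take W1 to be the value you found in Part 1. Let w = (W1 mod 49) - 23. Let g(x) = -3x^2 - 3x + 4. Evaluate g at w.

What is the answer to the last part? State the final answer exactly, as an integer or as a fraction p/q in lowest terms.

Part 1: f(3) = 2*(35) + 2*(-20) + 2*(-21) = -12; iterating: f(3)=-12, f(4)=6, f(5)=58, f(6)=104, f(7)=336, f(8)=996; answer 996
Part 2: W1 = 996; w = -7; -3*(-7)^2 - 3*(-7)^1 + 4 = (-147) + (21) + (4) = -122; answer -122

-122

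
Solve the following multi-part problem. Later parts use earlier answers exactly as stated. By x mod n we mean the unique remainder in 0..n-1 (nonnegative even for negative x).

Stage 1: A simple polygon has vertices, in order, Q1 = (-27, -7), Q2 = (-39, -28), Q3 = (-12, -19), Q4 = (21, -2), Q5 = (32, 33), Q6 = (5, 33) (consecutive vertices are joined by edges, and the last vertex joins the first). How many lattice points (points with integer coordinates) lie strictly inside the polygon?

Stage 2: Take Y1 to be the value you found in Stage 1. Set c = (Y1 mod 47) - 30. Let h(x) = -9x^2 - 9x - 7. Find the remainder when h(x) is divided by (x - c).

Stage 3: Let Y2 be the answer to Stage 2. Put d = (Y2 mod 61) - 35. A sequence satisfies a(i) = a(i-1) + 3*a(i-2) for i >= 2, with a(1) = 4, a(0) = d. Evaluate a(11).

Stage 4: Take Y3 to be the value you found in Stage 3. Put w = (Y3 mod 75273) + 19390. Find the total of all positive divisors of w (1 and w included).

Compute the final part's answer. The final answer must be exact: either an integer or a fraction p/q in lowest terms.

Stage 1: cross terms: (-27*-28 - -39*-7)=483, (-39*-19 - -12*-28)=405, (-12*-2 - 21*-19)=423, (21*33 - 32*-2)=757, (32*33 - 5*33)=891, (5*-7 - -27*33)=856; twice the area = |3815| = 3815; area = 3815/2; boundary points = 3 + 9 + 1 + 1 + 27 + 8 = 49; strictly interior points = area - boundary/2 + 1 = 1884; answer 1884
Stage 2: Y1 = 1884; c = -26; remainder = value at the root: -9*(-26)^2 - 9*(-26)^1 - 7 = (-6084) + (234) + (-7) = -5857; answer -5857
Stage 3: Y2 = -5857; d = 25; a(2) = 1*(4) + 3*(25) = 79; iterating: a(2)=79, a(3)=91, a(4)=328, a(5)=601, a(6)=1585, a(7)=3388, a(8)=8143, a(9)=18307, a(10)=42736, a(11)=97657; answer 97657
Stage 4: Y3 = 97657; w = 41774; 41774 = 2 * 20887; sigma = (1 + 2) * (1 + 20887) = 3 * 20888 = 62664; answer 62664

62664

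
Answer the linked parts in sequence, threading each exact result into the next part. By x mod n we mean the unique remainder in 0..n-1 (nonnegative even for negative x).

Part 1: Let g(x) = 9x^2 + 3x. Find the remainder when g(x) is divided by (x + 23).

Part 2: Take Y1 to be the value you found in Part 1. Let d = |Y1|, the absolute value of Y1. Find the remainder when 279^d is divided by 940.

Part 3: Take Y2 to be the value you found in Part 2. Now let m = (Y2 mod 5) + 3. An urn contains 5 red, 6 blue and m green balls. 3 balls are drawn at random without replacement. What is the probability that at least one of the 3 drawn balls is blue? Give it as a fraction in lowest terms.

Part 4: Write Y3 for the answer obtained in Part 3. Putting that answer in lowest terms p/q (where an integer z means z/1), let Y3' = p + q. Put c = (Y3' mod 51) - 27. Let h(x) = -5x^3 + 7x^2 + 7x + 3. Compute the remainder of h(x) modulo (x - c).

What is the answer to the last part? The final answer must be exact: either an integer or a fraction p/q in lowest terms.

Part 1: remainder = value at the root: 9*(-23)^2 + 3*(-23)^1 = (4761) + (-69) = 4692; answer 4692
Part 2: Y1 = 4692; d = 4692; squarings mod 940: 279^1=279, 279^2=761, 279^4=81, 279^8=921, 279^16=361, 279^32=601, 279^64=241, 279^128=741, 279^256=121, 279^512=541, 279^1024=341, 279^2048=661, 279^4096=761; 279^4692 = 279^4 * 279^16 * 279^64 * 279^512 * 279^4096 = 1 (mod 940); answer 1
Part 3: Y2 = 1; m = 4; total draws C(15,3) = 455; complement C(9,3) = 84; favorable 455 - 84 = 371; P = 53/65; answer 53/65
Part 4: Y3 = 53/65; threaded value p + q = 118; c = -11; remainder = value at the root: -5*(-11)^3 + 7*(-11)^2 + 7*(-11)^1 + 3 = (6655) + (847) + (-77) + (3) = 7428; answer 7428

7428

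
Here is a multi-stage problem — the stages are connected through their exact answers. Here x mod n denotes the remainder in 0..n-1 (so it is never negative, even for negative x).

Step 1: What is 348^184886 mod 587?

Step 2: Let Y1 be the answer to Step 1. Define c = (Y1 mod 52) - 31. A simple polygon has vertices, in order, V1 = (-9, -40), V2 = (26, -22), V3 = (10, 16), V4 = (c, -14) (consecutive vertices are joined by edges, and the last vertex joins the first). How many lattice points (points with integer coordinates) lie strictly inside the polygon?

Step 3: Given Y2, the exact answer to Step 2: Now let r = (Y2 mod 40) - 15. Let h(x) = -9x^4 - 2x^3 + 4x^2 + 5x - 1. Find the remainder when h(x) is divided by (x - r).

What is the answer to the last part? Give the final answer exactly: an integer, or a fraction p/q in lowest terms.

-1185069

Step 1: squarings mod 587: 348^1=348, 348^2=182, 348^4=252, 348^8=108, 348^16=511, 348^32=493, 348^64=31, 348^128=374, 348^256=170, 348^512=137, 348^1024=572, 348^2048=225, 348^4096=143, 348^8192=491, 348^16384=411, 348^32768=452, 348^65536=28, 348^131072=197; 348^184886 = 348^2 * 348^4 * 348^16 * 348^32 * 348^512 * 348^4096 * 348^16384 * 348^32768 * 348^131072 = 527 (mod 587); answer 527
Step 2: Y1 = 527; c = -24; cross terms: (-9*-22 - 26*-40)=1238, (26*16 - 10*-22)=636, (10*-14 - -24*16)=244, (-24*-40 - -9*-14)=834; twice the area = |2952| = 2952; area = 1476; boundary points = 1 + 2 + 2 + 1 = 6; strictly interior points = area - boundary/2 + 1 = 1474; answer 1474
Step 3: Y2 = 1474; r = 19; remainder = value at the root: -9*(19)^4 - 2*(19)^3 + 4*(19)^2 + 5*(19)^1 - 1 = (-1172889) + (-13718) + (1444) + (95) + (-1) = -1185069; answer -1185069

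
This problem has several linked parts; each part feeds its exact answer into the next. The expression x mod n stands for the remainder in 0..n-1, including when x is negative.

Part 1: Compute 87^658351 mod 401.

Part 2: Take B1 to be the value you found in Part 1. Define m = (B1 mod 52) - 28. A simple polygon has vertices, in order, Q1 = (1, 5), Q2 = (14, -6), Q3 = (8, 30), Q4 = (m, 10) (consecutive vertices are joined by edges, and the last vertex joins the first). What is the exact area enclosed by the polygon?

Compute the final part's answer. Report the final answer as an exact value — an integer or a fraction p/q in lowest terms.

Part 1: squarings mod 401: 87^1=87, 87^2=351, 87^4=94, 87^8=14, 87^16=196, 87^32=321, 87^64=385, 87^128=256, 87^256=173, 87^512=255, 87^1024=63, 87^2048=360, 87^4096=77, 87^8192=315, 87^16384=178, 87^32768=5, 87^65536=25, 87^131072=224, 87^262144=51, 87^524288=195; 87^658351 = 87^1 * 87^2 * 87^4 * 87^8 * 87^32 * 87^128 * 87^256 * 87^512 * 87^2048 * 87^131072 * 87^524288 = 296 (mod 401); answer 296
Part 2: B1 = 296; m = 8; cross terms: (1*-6 - 14*5)=-76, (14*30 - 8*-6)=468, (8*10 - 8*30)=-160, (8*5 - 1*10)=30; twice the area = |262| = 262; area = 131; answer 131

131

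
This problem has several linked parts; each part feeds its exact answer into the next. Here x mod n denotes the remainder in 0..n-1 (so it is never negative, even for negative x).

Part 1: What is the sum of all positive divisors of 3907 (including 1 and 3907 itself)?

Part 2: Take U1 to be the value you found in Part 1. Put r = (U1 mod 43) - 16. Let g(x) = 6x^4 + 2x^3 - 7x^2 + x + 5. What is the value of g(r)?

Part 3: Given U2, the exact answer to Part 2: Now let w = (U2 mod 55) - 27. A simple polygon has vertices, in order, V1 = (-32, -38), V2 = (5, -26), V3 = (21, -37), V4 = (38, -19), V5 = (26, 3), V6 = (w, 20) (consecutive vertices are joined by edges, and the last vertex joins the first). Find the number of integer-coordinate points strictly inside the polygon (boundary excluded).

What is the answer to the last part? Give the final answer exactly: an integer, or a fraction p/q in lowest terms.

2302

Part 1: 3907 is prime, so its only divisors are 1 and 3907; sigma = 1 + 3907 = 3908; answer 3908
Part 2: U1 = 3908; r = 22; 6*(22)^4 + 2*(22)^3 - 7*(22)^2 + 1*(22)^1 + 5 = (1405536) + (21296) + (-3388) + (22) + (5) = 1423471; answer 1423471
Part 3: U2 = 1423471; w = -11; cross terms: (-32*-26 - 5*-38)=1022, (5*-37 - 21*-26)=361, (21*-19 - 38*-37)=1007, (38*3 - 26*-19)=608, (26*20 - -11*3)=553, (-11*-38 - -32*20)=1058; twice the area = |4609| = 4609; area = 4609/2; boundary points = 1 + 1 + 1 + 2 + 1 + 1 = 7; strictly interior points = area - boundary/2 + 1 = 2302; answer 2302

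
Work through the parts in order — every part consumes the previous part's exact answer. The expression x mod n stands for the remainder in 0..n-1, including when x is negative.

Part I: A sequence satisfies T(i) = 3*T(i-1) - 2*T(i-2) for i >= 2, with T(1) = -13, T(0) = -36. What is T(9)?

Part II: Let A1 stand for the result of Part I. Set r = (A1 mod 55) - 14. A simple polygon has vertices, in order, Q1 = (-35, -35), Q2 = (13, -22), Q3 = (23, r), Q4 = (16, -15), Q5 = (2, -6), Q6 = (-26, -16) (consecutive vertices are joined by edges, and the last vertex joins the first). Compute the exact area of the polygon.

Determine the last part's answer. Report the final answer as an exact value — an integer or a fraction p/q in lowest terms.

759

Part I: T(2) = 3*(-13) - 2*(-36) = 33; iterating: T(2)=33, T(3)=125, T(4)=309, T(5)=677, T(6)=1413, T(7)=2885, T(8)=5829, T(9)=11717; answer 11717
Part II: A1 = 11717; r = -12; cross terms: (-35*-22 - 13*-35)=1225, (13*-12 - 23*-22)=350, (23*-15 - 16*-12)=-153, (16*-6 - 2*-15)=-66, (2*-16 - -26*-6)=-188, (-26*-35 - -35*-16)=350; twice the area = |1518| = 1518; area = 759; answer 759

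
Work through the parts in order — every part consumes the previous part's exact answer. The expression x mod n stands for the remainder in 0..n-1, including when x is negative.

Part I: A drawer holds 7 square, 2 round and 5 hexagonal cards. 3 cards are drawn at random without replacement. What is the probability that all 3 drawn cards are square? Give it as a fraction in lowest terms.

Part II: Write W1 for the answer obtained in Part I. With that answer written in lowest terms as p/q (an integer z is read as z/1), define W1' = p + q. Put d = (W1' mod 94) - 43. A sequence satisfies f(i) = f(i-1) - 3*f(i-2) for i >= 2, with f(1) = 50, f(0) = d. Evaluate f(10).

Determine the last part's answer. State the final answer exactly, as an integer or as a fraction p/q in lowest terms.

Part I: total draws C(14,3) = 364; favorable C(7,3) = 35; P = 5/52; answer 5/52
Part II: W1 = 5/52; threaded value p + q = 57; d = 14; f(2) = 1*(50) - 3*(14) = 8; iterating: f(2)=8, f(3)=-142, f(4)=-166, f(5)=260, f(6)=758, f(7)=-22, f(8)=-2296, f(9)=-2230, f(10)=4658; answer 4658

4658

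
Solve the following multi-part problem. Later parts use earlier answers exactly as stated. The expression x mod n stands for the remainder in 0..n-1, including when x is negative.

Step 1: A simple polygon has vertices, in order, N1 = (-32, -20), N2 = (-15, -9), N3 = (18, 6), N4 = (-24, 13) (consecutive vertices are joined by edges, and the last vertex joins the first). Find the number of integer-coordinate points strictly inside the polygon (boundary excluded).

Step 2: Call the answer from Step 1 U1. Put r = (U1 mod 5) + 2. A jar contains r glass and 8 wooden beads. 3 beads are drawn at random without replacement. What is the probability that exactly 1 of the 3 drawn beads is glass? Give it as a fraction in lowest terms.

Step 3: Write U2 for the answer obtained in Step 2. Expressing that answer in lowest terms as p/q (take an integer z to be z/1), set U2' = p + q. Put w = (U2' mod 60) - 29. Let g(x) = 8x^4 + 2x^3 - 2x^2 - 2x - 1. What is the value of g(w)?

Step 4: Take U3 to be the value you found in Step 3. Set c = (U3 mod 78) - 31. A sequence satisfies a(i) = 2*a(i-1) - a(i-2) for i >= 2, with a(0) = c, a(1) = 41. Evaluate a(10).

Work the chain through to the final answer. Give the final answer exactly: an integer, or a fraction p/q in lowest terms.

Step 1: cross terms: (-32*-9 - -15*-20)=-12, (-15*6 - 18*-9)=72, (18*13 - -24*6)=378, (-24*-20 - -32*13)=896; twice the area = |1334| = 1334; area = 667; boundary points = 1 + 3 + 7 + 1 = 12; strictly interior points = area - boundary/2 + 1 = 662; answer 662
Step 2: U1 = 662; r = 4; total draws C(12,3) = 220; favorable C(4,1)*C(8,2) = 112; P = 28/55; answer 28/55
Step 3: U2 = 28/55; threaded value p + q = 83; w = -6; 8*(-6)^4 + 2*(-6)^3 - 2*(-6)^2 - 2*(-6)^1 - 1 = (10368) + (-432) + (-72) + (12) + (-1) = 9875; answer 9875
Step 4: U3 = 9875; c = 16; a(2) = 2*(41) - 1*(16) = 66; iterating: a(2)=66, a(3)=91, a(4)=116, a(5)=141, a(6)=166, a(7)=191, a(8)=216, a(9)=241, a(10)=266; answer 266

266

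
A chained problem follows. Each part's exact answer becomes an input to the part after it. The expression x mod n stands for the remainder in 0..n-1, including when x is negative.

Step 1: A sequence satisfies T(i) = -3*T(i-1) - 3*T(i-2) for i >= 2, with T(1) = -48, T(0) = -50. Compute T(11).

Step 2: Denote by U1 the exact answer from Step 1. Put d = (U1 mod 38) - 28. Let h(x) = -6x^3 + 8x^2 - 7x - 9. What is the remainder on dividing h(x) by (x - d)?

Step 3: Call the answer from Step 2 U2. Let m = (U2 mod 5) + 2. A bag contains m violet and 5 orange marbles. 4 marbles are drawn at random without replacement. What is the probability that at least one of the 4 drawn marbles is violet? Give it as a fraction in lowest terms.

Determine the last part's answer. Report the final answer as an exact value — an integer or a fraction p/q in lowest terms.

6/7

Step 1: T(2) = -3*(-48) - 3*(-50) = 294; iterating: T(2)=294, T(3)=-738, T(4)=1332, T(5)=-1782, T(6)=1350, T(7)=1296, T(8)=-7938, T(9)=19926, T(10)=-35964, T(11)=48114; answer 48114
Step 2: U1 = 48114; d = -22; remainder = value at the root: -6*(-22)^3 + 8*(-22)^2 - 7*(-22)^1 - 9 = (63888) + (3872) + (154) + (-9) = 67905; answer 67905
Step 3: U2 = 67905; m = 2; total draws C(7,4) = 35; complement C(5,4) = 5; favorable 35 - 5 = 30; P = 6/7; answer 6/7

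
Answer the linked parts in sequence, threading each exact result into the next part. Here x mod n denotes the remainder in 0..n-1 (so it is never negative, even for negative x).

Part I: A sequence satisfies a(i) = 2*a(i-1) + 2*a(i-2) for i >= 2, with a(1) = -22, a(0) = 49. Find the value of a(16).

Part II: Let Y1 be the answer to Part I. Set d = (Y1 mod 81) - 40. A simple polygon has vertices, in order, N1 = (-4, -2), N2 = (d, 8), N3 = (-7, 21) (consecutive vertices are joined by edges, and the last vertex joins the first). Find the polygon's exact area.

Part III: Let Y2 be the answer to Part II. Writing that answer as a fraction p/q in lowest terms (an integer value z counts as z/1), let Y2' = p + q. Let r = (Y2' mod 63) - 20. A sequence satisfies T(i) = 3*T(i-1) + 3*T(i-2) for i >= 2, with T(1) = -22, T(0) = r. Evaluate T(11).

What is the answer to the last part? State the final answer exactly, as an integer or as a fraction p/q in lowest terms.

-1125819

Part I: a(2) = 2*(-22) + 2*(49) = 54; iterating: a(2)=54, a(3)=64, a(4)=236, a(5)=600, a(6)=1672, a(7)=4544, a(8)=12432, a(9)=33952, a(10)=92768, a(11)=253440, a(12)=692416, a(13)=1891712, a(14)=5168256, a(15)=14119936, a(16)=38576384; answer 38576384
Part II: Y1 = 38576384; d = 13; cross terms: (-4*8 - 13*-2)=-6, (13*21 - -7*8)=329, (-7*-2 - -4*21)=98; twice the area = |421| = 421; area = 421/2; answer 421/2
Part III: Y2 = 421/2; threaded value p + q = 423; r = 25; T(2) = 3*(-22) + 3*(25) = 9; iterating: T(2)=9, T(3)=-39, T(4)=-90, T(5)=-387, T(6)=-1431, T(7)=-5454, T(8)=-20655, T(9)=-78327, T(10)=-296946, T(11)=-1125819; answer -1125819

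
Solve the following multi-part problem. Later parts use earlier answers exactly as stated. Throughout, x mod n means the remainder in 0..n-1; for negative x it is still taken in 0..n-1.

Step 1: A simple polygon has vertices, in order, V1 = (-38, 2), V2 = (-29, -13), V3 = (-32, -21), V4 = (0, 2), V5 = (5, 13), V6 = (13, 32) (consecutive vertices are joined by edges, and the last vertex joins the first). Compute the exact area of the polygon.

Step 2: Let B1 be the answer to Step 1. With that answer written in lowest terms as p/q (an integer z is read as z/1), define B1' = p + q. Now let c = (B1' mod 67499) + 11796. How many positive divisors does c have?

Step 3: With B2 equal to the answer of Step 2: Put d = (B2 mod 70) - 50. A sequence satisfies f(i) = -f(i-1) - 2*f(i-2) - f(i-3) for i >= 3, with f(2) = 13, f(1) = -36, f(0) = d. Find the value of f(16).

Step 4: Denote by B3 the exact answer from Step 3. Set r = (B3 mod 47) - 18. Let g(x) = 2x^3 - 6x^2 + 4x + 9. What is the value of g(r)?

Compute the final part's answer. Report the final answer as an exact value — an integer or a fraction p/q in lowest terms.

Step 1: cross terms: (-38*-13 - -29*2)=552, (-29*-21 - -32*-13)=193, (-32*2 - 0*-21)=-64, (0*13 - 5*2)=-10, (5*32 - 13*13)=-9, (13*2 - -38*32)=1242; twice the area = |1904| = 1904; area = 952; answer 952
Step 2: B1 = 952; threaded value p + q = 953; c = 12749; 12749 = 11 * 19 * 61; number of divisors = (1+1) * (1+1) * (1+1) = 8; answer 8
Step 3: B2 = 8; d = -42; f(3) = -1*(13) - 2*(-36) - 1*(-42) = 101; iterating: f(3)=101, f(4)=-91, f(5)=-124, f(6)=205, f(7)=134, f(8)=-420, f(9)=-53, f(10)=759, f(11)=-233, f(12)=-1232, f(13)=939, f(14)=1758, f(15)=-2404, f(16)=-2051; answer -2051
Step 4: B3 = -2051; r = -1; 2*(-1)^3 - 6*(-1)^2 + 4*(-1)^1 + 9 = (-2) + (-6) + (-4) + (9) = -3; answer -3

-3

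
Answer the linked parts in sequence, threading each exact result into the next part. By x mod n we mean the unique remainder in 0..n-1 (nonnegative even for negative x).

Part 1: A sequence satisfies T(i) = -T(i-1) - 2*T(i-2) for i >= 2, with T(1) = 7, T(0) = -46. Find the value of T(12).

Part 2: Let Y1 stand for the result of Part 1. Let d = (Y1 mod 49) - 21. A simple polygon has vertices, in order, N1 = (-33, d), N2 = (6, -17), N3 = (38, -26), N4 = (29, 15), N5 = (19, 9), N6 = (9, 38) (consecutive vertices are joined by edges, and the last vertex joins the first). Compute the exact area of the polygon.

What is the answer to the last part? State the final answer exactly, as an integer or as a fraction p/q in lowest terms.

Part 1: T(2) = -1*(7) - 2*(-46) = 85; iterating: T(2)=85, T(3)=-99, T(4)=-71, T(5)=269, T(6)=-127, T(7)=-411, T(8)=665, T(9)=157, T(10)=-1487, T(11)=1173, T(12)=1801; answer 1801
Part 2: Y1 = 1801; d = 16; cross terms: (-33*-17 - 6*16)=465, (6*-26 - 38*-17)=490, (38*15 - 29*-26)=1324, (29*9 - 19*15)=-24, (19*38 - 9*9)=641, (9*16 - -33*38)=1398; twice the area = |4294| = 4294; area = 2147; answer 2147

2147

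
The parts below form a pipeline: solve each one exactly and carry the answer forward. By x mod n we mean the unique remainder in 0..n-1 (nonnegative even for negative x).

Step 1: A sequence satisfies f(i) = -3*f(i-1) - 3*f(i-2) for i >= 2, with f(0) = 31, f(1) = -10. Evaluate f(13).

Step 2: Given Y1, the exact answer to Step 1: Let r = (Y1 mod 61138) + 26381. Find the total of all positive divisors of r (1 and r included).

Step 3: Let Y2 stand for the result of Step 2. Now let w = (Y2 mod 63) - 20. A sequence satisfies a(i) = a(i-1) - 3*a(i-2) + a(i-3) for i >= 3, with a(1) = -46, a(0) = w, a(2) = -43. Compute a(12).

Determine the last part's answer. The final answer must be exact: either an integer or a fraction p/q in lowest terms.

Step 1: f(2) = -3*(-10) - 3*(31) = -63; iterating: f(2)=-63, f(3)=219, f(4)=-468, f(5)=747, f(6)=-837, f(7)=270, f(8)=1701, f(9)=-5913, f(10)=12636, f(11)=-20169, f(12)=22599, f(13)=-7290; answer -7290
Step 2: Y1 = -7290; r = 80229; 80229 = 3 * 47 * 569; sigma = (1 + 3) * (1 + 47) * (1 + 569) = 4 * 48 * 570 = 109440; answer 109440
Step 3: Y2 = 109440; w = -11; a(3) = 1*(-43) - 3*(-46) + 1*(-11) = 84; iterating: a(3)=84, a(4)=167, a(5)=-128, a(6)=-545, a(7)=6, a(8)=1513, a(9)=950, a(10)=-3583, a(11)=-4920, a(12)=6779; answer 6779

6779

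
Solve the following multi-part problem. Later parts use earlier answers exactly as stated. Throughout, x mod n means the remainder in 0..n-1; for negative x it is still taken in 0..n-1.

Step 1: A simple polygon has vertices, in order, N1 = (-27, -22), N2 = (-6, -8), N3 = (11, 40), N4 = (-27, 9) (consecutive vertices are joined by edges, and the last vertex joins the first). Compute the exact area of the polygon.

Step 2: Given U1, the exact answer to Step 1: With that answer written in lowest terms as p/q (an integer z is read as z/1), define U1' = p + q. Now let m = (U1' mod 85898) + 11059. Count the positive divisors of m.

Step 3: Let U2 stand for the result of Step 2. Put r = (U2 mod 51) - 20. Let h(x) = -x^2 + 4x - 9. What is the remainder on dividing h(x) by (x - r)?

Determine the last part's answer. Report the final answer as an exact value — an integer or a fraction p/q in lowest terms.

-201

Step 1: cross terms: (-27*-8 - -6*-22)=84, (-6*40 - 11*-8)=-152, (11*9 - -27*40)=1179, (-27*-22 - -27*9)=837; twice the area = |1948| = 1948; area = 974; answer 974
Step 2: U1 = 974; threaded value p + q = 975; m = 12034; 12034 = 2 * 11 * 547; number of divisors = (1+1) * (1+1) * (1+1) = 8; answer 8
Step 3: U2 = 8; r = -12; remainder = value at the root: -1*(-12)^2 + 4*(-12)^1 - 9 = (-144) + (-48) + (-9) = -201; answer -201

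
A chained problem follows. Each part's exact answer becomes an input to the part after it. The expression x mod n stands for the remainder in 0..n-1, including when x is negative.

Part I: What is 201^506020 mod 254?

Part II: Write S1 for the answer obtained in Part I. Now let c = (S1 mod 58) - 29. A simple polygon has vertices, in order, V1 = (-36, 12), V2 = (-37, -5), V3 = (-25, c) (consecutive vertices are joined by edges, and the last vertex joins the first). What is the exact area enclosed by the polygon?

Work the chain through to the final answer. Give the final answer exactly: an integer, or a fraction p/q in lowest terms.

Part I: squarings mod 254: 201^1=201, 201^2=15, 201^4=225, 201^8=79, 201^16=145, 201^32=197, 201^64=201, 201^128=15, 201^256=225, 201^512=79, 201^1024=145, 201^2048=197, 201^4096=201, 201^8192=15, 201^16384=225, 201^32768=79, 201^65536=145, 201^131072=197, 201^262144=201; 201^506020 = 201^4 * 201^32 * 201^128 * 201^2048 * 201^4096 * 201^8192 * 201^32768 * 201^65536 * 201^131072 * 201^262144 = 225 (mod 254); answer 225
Part II: S1 = 225; c = 22; cross terms: (-36*-5 - -37*12)=624, (-37*22 - -25*-5)=-939, (-25*12 - -36*22)=492; twice the area = |177| = 177; area = 177/2; answer 177/2

177/2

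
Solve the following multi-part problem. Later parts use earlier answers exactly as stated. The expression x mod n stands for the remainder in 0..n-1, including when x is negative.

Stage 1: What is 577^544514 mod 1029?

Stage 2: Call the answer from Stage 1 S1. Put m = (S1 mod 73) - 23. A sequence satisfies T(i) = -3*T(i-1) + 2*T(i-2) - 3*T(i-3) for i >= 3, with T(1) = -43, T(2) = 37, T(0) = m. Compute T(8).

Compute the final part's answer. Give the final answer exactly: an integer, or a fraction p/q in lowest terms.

Stage 1: squarings mod 1029: 577^1=577, 577^2=562, 577^4=970, 577^8=394, 577^16=886, 577^32=898, 577^64=697, 577^128=121, 577^256=235, 577^512=688, 577^1024=4, 577^2048=16, 577^4096=256, 577^8192=709, 577^16384=529, 577^32768=982, 577^65536=151, 577^131072=163, 577^262144=844, 577^524288=268; 577^544514 = 577^2 * 577^256 * 577^512 * 577^1024 * 577^2048 * 577^16384 * 577^524288 = 184 (mod 1029); answer 184
Stage 2: S1 = 184; m = 15; T(3) = -3*(37) + 2*(-43) - 3*(15) = -242; iterating: T(3)=-242, T(4)=929, T(5)=-3382, T(6)=12730, T(7)=-47741, T(8)=178829; answer 178829

178829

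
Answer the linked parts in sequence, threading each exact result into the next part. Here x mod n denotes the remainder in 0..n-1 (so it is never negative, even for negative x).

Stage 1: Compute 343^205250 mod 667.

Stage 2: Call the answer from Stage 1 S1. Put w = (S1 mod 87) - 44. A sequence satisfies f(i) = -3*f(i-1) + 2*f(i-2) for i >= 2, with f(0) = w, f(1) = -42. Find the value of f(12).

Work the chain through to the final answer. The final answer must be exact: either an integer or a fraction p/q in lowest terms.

Stage 1: squarings mod 667: 343^1=343, 343^2=257, 343^4=16, 343^8=256, 343^16=170, 343^32=219, 343^64=604, 343^128=634, 343^256=422, 343^512=662, 343^1024=25, 343^2048=625, 343^4096=430, 343^8192=141, 343^16384=538, 343^32768=633, 343^65536=489, 343^131072=335; 343^205250 = 343^2 * 343^64 * 343^128 * 343^256 * 343^8192 * 343^65536 * 343^131072 = 600 (mod 667); answer 600
Stage 2: S1 = 600; w = 34; f(2) = -3*(-42) + 2*(34) = 194; iterating: f(2)=194, f(3)=-666, f(4)=2386, f(5)=-8490, f(6)=30242, f(7)=-107706, f(8)=383602, f(9)=-1366218, f(10)=4865858, f(11)=-17330010, f(12)=61721746; answer 61721746

61721746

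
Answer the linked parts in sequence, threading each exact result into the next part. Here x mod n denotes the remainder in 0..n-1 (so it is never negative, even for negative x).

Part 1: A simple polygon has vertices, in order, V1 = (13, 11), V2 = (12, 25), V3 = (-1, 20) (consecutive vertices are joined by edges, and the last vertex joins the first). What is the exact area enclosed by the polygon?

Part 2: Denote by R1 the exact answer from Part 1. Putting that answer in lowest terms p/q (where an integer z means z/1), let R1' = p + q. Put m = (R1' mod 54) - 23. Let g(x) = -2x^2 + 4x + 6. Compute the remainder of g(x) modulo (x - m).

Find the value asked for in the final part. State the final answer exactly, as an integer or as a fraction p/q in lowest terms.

-10

Part 1: cross terms: (13*25 - 12*11)=193, (12*20 - -1*25)=265, (-1*11 - 13*20)=-271; twice the area = |187| = 187; area = 187/2; answer 187/2
Part 2: R1 = 187/2; threaded value p + q = 189; m = 4; remainder = value at the root: -2*(4)^2 + 4*(4)^1 + 6 = (-32) + (16) + (6) = -10; answer -10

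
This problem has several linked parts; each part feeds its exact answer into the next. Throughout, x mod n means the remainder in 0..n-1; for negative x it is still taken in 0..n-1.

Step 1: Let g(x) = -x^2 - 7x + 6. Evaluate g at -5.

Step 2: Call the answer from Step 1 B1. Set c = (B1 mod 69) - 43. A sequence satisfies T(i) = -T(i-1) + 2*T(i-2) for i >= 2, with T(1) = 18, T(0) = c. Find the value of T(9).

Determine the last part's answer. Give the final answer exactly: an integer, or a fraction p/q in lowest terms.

7668

Step 1: -1*(-5)^2 - 7*(-5)^1 + 6 = (-25) + (35) + (6) = 16; answer 16
Step 2: B1 = 16; c = -27; T(2) = -1*(18) + 2*(-27) = -72; iterating: T(2)=-72, T(3)=108, T(4)=-252, T(5)=468, T(6)=-972, T(7)=1908, T(8)=-3852, T(9)=7668; answer 7668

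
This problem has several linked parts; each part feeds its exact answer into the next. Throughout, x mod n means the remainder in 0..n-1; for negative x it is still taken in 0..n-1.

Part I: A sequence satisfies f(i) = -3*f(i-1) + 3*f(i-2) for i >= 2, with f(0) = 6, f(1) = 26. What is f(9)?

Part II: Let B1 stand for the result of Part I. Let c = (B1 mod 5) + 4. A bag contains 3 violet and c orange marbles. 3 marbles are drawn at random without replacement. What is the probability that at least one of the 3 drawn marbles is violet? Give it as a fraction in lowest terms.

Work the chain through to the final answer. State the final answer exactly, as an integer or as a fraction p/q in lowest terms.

23/28

Part I: f(2) = -3*(26) + 3*(6) = -60; iterating: f(2)=-60, f(3)=258, f(4)=-954, f(5)=3636, f(6)=-13770, f(7)=52218, f(8)=-197964, f(9)=750546; answer 750546
Part II: B1 = 750546; c = 5; total draws C(8,3) = 56; complement C(5,3) = 10; favorable 56 - 10 = 46; P = 23/28; answer 23/28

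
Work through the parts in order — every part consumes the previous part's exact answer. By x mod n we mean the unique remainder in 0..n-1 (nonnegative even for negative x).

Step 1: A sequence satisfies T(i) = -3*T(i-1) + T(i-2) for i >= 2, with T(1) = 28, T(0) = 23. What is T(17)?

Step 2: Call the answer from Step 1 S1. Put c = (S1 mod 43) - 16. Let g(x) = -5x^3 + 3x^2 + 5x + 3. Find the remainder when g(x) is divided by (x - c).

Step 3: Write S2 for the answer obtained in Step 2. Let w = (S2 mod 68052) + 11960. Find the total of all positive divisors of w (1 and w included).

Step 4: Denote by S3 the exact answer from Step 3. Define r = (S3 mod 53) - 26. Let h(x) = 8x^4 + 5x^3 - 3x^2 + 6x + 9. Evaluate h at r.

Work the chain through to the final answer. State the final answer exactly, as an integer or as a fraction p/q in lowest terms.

691977

Step 1: T(2) = -3*(28) + 1*(23) = -61; iterating: T(2)=-61, T(3)=211, T(4)=-694, T(5)=2293, T(6)=-7573, T(7)=25012, T(8)=-82609, T(9)=272839, T(10)=-901126, T(11)=2976217, T(12)=-9829777, T(13)=32465548, T(14)=-107226421, T(15)=354144811, T(16)=-1169660854, T(17)=3863127373; answer 3863127373
Step 2: S1 = 3863127373; c = 4; remainder = value at the root: -5*(4)^3 + 3*(4)^2 + 5*(4)^1 + 3 = (-320) + (48) + (20) + (3) = -249; answer -249
Step 3: S2 = -249; w = 79763; 79763 = 31^2 * 83; sigma = (1 + 31 + 961) * (1 + 83) = 993 * 84 = 83412; answer 83412
Step 4: S3 = 83412; r = 17; 8*(17)^4 + 5*(17)^3 - 3*(17)^2 + 6*(17)^1 + 9 = (668168) + (24565) + (-867) + (102) + (9) = 691977; answer 691977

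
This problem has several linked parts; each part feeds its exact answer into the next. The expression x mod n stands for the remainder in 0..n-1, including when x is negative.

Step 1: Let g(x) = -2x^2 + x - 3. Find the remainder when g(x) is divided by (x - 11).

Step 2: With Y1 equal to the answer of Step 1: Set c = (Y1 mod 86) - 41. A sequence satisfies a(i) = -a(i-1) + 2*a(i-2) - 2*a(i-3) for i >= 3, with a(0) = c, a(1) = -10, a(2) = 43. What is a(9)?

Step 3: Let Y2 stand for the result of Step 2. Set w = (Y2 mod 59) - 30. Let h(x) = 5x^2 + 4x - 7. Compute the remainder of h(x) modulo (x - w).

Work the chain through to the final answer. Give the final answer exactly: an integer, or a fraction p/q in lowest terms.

Step 1: remainder = value at the root: -2*(11)^2 + 1*(11)^1 - 3 = (-242) + (11) + (-3) = -234; answer -234
Step 2: Y1 = -234; c = -17; a(3) = -1*(43) + 2*(-10) - 2*(-17) = -29; iterating: a(3)=-29, a(4)=135, a(5)=-279, a(6)=607, a(7)=-1435, a(8)=3207, a(9)=-7291; answer -7291
Step 3: Y2 = -7291; w = -5; remainder = value at the root: 5*(-5)^2 + 4*(-5)^1 - 7 = (125) + (-20) + (-7) = 98; answer 98

98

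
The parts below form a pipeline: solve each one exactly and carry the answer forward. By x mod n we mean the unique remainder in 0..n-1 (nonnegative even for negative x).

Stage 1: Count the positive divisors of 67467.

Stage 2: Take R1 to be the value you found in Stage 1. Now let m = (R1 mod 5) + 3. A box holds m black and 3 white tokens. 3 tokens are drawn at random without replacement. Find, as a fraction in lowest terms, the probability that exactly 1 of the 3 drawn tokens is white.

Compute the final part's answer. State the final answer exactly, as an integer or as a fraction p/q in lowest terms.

15/28

Stage 1: 67467 = 3 * 43 * 523; number of divisors = (1+1) * (1+1) * (1+1) = 8; answer 8
Stage 2: R1 = 8; m = 6; total draws C(9,3) = 84; favorable C(3,1)*C(6,2) = 45; P = 15/28; answer 15/28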